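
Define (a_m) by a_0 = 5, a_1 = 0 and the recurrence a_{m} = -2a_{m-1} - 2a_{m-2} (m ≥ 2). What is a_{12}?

The ordinary generating function has denominator 1 + 2t + 2t^2.
Iterating the recurrence: a_0,…,a_{12} = 5, 0, -10, 20, -20, 0, 40, -80, 80, 0, -160, 320, -320.

-320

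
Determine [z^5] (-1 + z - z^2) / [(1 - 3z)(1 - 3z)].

-1161

The denominator gives the recurrence a_n = 6a_(n−1) − 9a_(n−2) for n ≥ 3; the numerator fixes a_0 = -1, a_1 = -5, a_2 = -22.
Iterating: -1, -5, -22, -87, -324, -1161, so a_5 = -1161.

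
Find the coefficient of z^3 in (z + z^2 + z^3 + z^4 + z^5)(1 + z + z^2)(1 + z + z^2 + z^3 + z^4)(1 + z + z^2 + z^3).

10

(z + z^2 + z^3 + z^4 + z^5) has coefficients 0,1,1,1 for degrees 0…3.
(1 + z + z^2) has coefficients 1,1,1,0 for degrees 0…3.
Multiplying by (1 + z + z^2 + z^3 + z^4) gives running coefficients 1,2,3,3 for degrees 0…3.
Finally multiplying by (1 + z + z^2 + z^3), the product of all factors after the first has coefficients 1,3,6,9 for degrees 0…3.
[z^3] = 1·6 + 1·3 + 1·1 = 10.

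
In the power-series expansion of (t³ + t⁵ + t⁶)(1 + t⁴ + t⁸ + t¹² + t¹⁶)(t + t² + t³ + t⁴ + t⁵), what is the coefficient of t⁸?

(t³ + t⁵ + t⁶) has coefficients 0,0,0,1,0,1,1 for degrees 0…6.
(1 + t⁴ + t⁸ + t¹² + t¹⁶) has coefficients 1,0,0,0,1,0,0,0,1 for degrees 0…8.
Finally multiplying by (t + t² + t³ + t⁴ + t⁵), the product of all factors after the first has coefficients 0,1,1,1,1,2,1,1,1 for degrees 0…8.
[t⁸] = 1·2 + 1·1 + 1·1 = 4.

4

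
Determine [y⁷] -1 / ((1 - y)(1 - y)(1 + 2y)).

54

The denominator gives the recurrence a_n = 3a_(n−2) − 2a_(n−3) for n ≥ 3; the numerator fixes a_0 = -1, a_1 = 0, a_2 = -3.
Iterating: -1, 0, -3, 2, -9, 12, -31, 54, so a_7 = 54.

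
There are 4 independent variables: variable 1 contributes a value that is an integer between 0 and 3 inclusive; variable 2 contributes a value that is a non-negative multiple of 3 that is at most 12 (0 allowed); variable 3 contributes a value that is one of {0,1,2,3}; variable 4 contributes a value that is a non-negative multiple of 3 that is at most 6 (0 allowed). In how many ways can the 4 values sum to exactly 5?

8

The generating function for the choices is (1 + y + y^2 + y^3)·(1 + y^3 + y^6 + y^9 + y^12)·(1 + y + y^2 + y^3)·(1 + y^3 + y^6); the count is [y^5].
(1 + y + y^2 + y^3) has coefficients 1,1,1,1 for degrees 0…3.
(1 + y^3 + y^6 + y^9 + y^12) has coefficients 1,0,0,1,0,0 for degrees 0…5.
Multiplying by (1 + y + y^2 + y^3) gives running coefficients 1,1,1,2,1,1 for degrees 0…5.
Finally multiplying by (1 + y^3 + y^6), the product of all factors after the first has coefficients 1,1,1,3,2,2 for degrees 0…5.
[y^5] = 1·2 + 1·2 + 1·3 + 1·1 = 8.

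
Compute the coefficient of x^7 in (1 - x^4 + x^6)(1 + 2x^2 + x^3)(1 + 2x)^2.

-5

(1 - x^4 + x^6) has coefficients 1,0,0,0,-1,0,1 for degrees 0…6.
(1 + 2x^2 + x^3) has coefficients 1,0,2,1,0,0,0,0 for degrees 0…7.
Finally multiplying by (1 + 2x)^2, the product of all factors after the first has coefficients 1,4,6,9,12,4,0,0 for degrees 0…7.
[x^7] = 1·0 − 1·9 + 1·4 = -5.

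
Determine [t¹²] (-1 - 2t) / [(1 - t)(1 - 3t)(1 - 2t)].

The denominator gives the recurrence a_n = 6a_(n−1) − 11a_(n−2) + 6a_(n−3) for n ≥ 3; the numerator fixes a_0 = -1, a_1 = -8, a_2 = -37.
Iterating: -1, -8, -37, -140, -481, -1568, -4957, -15380, -47161, -143528, -434677, -1312220, -3953041, so a_12 = -3953041.

-3953041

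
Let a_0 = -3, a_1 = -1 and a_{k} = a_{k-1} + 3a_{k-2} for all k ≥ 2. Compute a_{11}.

The ordinary generating function has denominator 1 - q - 3q^2.
Iterating the recurrence: a_0,…,a_{11} = -3, -1, -10, -13, -43, -82, -211, -457, -1090, -2461, -5731, -13114.

-13114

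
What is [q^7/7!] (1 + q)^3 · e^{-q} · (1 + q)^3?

1091

The EGF product rule gives c_7 = Σ_{k_1+k_2+k_3=7} C(7; k_1,k_2,k_3) · ∏ g_i(k_i), where (1+q)^3 gives the falling factorial (3)_k; e^{-q} gives (-1)^k; (1+q)^3 gives the falling factorial (3)_k.
g_1(k) for k = 0…7: 1, 3, 6, 6, 0, 0, 0, 0.
g_2(k) for k = 0…7: 1, -1, 1, -1, 1, -1, 1, -1.
g_3(k) for k = 0…7: 1, 3, 6, 6, 0, 0, 0, 0.
First combine the last two factors: h(k) = Σ_j C(k,j)·g_2(j)·g_3(k−j) for k = 0…7: 1, 2, 1, -4, 1, 14, -47, 104.
c_7 = Σ_k C(7,k)·g_1(k)·h(7−k) = 1·1·104 + 7·3·(-47) + 21·6·14 + 35·6·1 = 104 − 987 + 1764 + 210 = 1091.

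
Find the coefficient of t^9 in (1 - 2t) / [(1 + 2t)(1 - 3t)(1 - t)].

5632

Partial fractions give a closed form: a_n = (8/15)·(-2)^n + (3/10)·3^n + (1/6)·1^n.
At n = 9: a_9 = 5632.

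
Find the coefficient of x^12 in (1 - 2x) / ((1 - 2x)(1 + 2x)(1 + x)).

The denominator gives the recurrence a_n = −a_(n−1) + 4a_(n−2) + 4a_(n−3) for n ≥ 3; the numerator fixes a_0 = 1, a_1 = -3, a_2 = 7.
Iterating: 1, -3, 7, -15, 31, -63, 127, -255, 511, -1023, 2047, -4095, 8191, so a_12 = 8191.

8191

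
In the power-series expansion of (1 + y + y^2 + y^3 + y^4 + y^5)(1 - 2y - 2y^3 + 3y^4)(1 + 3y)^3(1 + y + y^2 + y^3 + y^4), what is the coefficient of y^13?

282

(1 + y + y^2 + y^3 + y^4 + y^5) has coefficients 1,1,1,1,1,1 for degrees 0…5.
(1 - 2y - 2y^3 + 3y^4) has coefficients 1,-2,0,-2,3,0,0,0,0,0,0,0,0,0 for degrees 0…13.
Multiplying by (1 + 3y)^3 gives running coefficients 1,7,9,-29,-69,-27,27,81,0,0,0,0,0,0 for degrees 0…13.
Finally multiplying by (1 + y + y^2 + y^3 + y^4), the product of all factors after the first has coefficients 1,8,17,-12,-81,-109,-89,-17,12,81,108,81,0,0 for degrees 0…13.
[y^13] = 1·0 + 1·0 + 1·81 + 1·108 + 1·81 + 1·12 = 282.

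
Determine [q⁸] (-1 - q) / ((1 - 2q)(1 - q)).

Partial fractions give a closed form: a_n = (-3)·2^n + (2)·1^n.
At n = 8: a_8 = -766.

-766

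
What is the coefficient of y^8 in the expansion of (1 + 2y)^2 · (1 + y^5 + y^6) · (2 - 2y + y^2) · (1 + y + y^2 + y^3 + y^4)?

(1 + 2y)^2 has coefficients 1,4,4 for degrees 0…2.
(1 + y^5 + y^6) has coefficients 1,0,0,0,0,1,1,0,0 for degrees 0…8.
Multiplying by (2 - 2y + y^2) gives running coefficients 2,-2,1,0,0,2,0,-1,1 for degrees 0…8.
Finally multiplying by (1 + y + y^2 + y^3 + y^4), the product of all factors after the first has coefficients 2,0,1,1,1,1,3,1,2 for degrees 0…8.
[y^8] = 1·2 + 4·1 + 4·3 = 18.

18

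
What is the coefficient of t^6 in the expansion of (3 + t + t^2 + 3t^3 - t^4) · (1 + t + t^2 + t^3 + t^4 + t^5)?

4

(3 + t + t^2 + 3t^3 - t^4) has coefficients 3,1,1,3,-1 for degrees 0…4.
(1 + t + t^2 + t^3 + t^4 + t^5) has coefficients 1,1,1,1,1,1,0 for degrees 0…6.
[t^6] = 3·0 + 1·1 + 1·1 + 3·1 − 1·1 = 4.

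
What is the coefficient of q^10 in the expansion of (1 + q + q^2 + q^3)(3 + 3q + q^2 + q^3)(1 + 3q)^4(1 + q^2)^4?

18858

(1 + q + q^2 + q^3) has coefficients 1,1,1,1 for degrees 0…3.
(3 + 3q + q^2 + q^3) has coefficients 3,3,1,1,0,0,0,0,0,0,0 for degrees 0…10.
Multiplying by (1 + 3q)^4 gives running coefficients 3,39,199,499,633,405,189,81,0,0,0 for degrees 0…10.
Finally multiplying by (1 + q^2)^4, the product of all factors after the first has coefficients 3,39,211,655,1447,2635,3927,4851,5353,4789,3865 for degrees 0…10.
[q^10] = 1·3865 + 1·4789 + 1·5353 + 1·4851 = 18858.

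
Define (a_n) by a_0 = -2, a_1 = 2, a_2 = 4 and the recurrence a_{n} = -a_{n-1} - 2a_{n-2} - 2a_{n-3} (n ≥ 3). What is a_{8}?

The ordinary generating function has denominator 1 + y + 2y^2 + 2y^3.
Iterating the recurrence: a_0,…,a_{8} = -2, 2, 4, -4, -8, 8, 16, -16, -32.

-32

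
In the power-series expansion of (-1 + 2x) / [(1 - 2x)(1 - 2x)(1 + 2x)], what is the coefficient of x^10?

-1024

The denominator gives the recurrence a_n = 2a_(n−1) + 4a_(n−2) − 8a_(n−3) for n ≥ 3; the numerator fixes a_0 = -1, a_1 = 0, a_2 = -4.
Iterating: -1, 0, -4, 0, -16, 0, -64, 0, -256, 0, -1024, so a_10 = -1024.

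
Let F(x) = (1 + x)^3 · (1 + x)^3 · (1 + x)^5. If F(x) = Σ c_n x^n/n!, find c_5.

55440

The EGF product rule gives c_5 = Σ_{k_1+k_2+k_3=5} C(5; k_1,k_2,k_3) · ∏ g_i(k_i), where (1+x)^3 gives the falling factorial (3)_k; (1+x)^3 gives the falling factorial (3)_k; (1+x)^5 gives the falling factorial (5)_k.
g_1(k) for k = 0…5: 1, 3, 6, 6, 0, 0.
g_2(k) for k = 0…5: 1, 3, 6, 6, 0, 0.
g_3(k) for k = 0…5: 1, 5, 20, 60, 120, 120.
First combine the last two factors: h(k) = Σ_j C(k,j)·g_2(j)·g_3(k−j) for k = 0…5: 1, 8, 56, 336, 1680, 6720.
c_5 = Σ_k C(5,k)·g_1(k)·h(5−k) = 1·1·6720 + 5·3·1680 + 10·6·336 + 10·6·56 = 6720 + 25200 + 20160 + 3360 = 55440.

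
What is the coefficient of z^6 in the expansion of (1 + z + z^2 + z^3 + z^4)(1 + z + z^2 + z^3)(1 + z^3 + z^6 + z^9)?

7

(1 + z + z^2 + z^3 + z^4) has coefficients 1,1,1,1,1 for degrees 0…4.
(1 + z + z^2 + z^3) has coefficients 1,1,1,1,0,0,0 for degrees 0…6.
Finally multiplying by (1 + z^3 + z^6 + z^9), the product of all factors after the first has coefficients 1,1,1,2,1,1,2 for degrees 0…6.
[z^6] = 1·2 + 1·1 + 1·1 + 1·2 + 1·1 = 7.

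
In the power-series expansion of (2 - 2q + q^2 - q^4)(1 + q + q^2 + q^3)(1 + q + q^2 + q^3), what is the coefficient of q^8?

-2

(2 - 2q + q^2 - q^4) has coefficients 2,-2,1,0,-1 for degrees 0…4.
(1 + q + q^2 + q^3) has coefficients 1,1,1,1,0,0,0,0,0 for degrees 0…8.
Finally multiplying by (1 + q + q^2 + q^3), the product of all factors after the first has coefficients 1,2,3,4,3,2,1,0,0 for degrees 0…8.
[q^8] = 2·0 − 2·0 + 1·1 − 1·3 = -2.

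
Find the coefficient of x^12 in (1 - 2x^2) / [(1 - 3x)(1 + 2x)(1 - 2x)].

742379

Partial fractions give a closed form: a_n = (7/5)·3^n + (1/10)·(-2)^n + (-1/2)·2^n.
At n = 12: a_12 = 742379.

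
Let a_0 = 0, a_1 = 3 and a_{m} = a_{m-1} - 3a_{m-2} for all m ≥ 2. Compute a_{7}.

The ordinary generating function has denominator 1 - z + 3z^2.
Iterating the recurrence: a_0,…,a_{7} = 0, 3, 3, -6, -15, 3, 48, 39.

39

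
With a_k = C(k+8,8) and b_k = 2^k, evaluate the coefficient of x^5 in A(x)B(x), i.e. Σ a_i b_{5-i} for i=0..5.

3473

This is [x^5] in the product of the two ordinary generating functions.
Σ = 1·32 + 9·16 + 45·8 + 165·4 + 495·2 + 1287·1 = 3473.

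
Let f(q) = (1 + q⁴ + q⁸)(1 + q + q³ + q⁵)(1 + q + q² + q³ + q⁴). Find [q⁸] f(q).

(1 + q⁴ + q⁸) has coefficients 1,0,0,0,1,0,0,0,1 for degrees 0…8.
(1 + q + q³ + q⁵) has coefficients 1,1,0,1,0,1,0,0,0 for degrees 0…8.
Finally multiplying by (1 + q + q² + q³ + q⁴), the product of all factors after the first has coefficients 1,2,2,3,3,3,2,2,1 for degrees 0…8.
[q⁸] = 1·1 + 1·3 + 1·1 = 5.

5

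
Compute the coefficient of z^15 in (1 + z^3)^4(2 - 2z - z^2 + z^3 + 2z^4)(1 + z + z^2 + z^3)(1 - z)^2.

10

(1 + z^3)^4 has coefficients 1,0,0,4,0,0,6,0,0,4,0,0,1 for degrees 0…12.
(2 - 2z - z^2 + z^3 + 2z^4) has coefficients 2,-2,-1,1,2,0,0,0,0,0,0,0,0,0,0,0 for degrees 0…15.
Multiplying by (1 + z + z^2 + z^3) gives running coefficients 2,0,-1,0,0,2,3,2,0,0,0,0,0,0,0,0 for degrees 0…15.
Finally multiplying by (1 - z)^2, the product of all factors after the first has coefficients 2,-4,1,2,-1,2,-1,-2,-1,2,0,0,0,0,0,0 for degrees 0…15.
[z^15] = 1·0 + 4·0 + 6·2 + 4·(-1) + 1·2 = 10.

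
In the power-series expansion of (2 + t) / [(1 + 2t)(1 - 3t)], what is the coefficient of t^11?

The denominator gives the recurrence a_n = a_(n−1) + 6a_(n−2) for n ≥ 2; the numerator fixes a_0 = 2, a_1 = 3.
Iterating: 2, 3, 15, 33, 123, 321, 1059, 2985, 9339, 27249, 83283, 246777, so a_11 = 246777.

246777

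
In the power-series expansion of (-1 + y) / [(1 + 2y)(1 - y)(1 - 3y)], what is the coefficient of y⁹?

The denominator gives the recurrence a_n = 2a_(n−1) + 5a_(n−2) − 6a_(n−3) for n ≥ 3; the numerator fixes a_0 = -1, a_1 = -1, a_2 = -7.
Iterating: -1, -1, -7, -13, -55, -133, -463, -1261, -4039, -11605, so a_9 = -11605.

-11605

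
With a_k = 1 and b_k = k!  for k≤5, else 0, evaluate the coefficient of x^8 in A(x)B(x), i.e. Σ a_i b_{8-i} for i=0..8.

This is [x^8] in the product of the two ordinary generating functions.
Σ = 1·0 + 1·0 + 1·0 + 1·120 + 1·24 + 1·6 + 1·2 + 1·1 + 1·1 = 154.

154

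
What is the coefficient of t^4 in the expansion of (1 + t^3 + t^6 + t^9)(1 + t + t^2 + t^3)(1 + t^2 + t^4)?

3

(1 + t^3 + t^6 + t^9) has coefficients 1,0,0,1,0 for degrees 0…4.
(1 + t + t^2 + t^3) has coefficients 1,1,1,1,0 for degrees 0…4.
Finally multiplying by (1 + t^2 + t^4), the product of all factors after the first has coefficients 1,1,2,2,2 for degrees 0…4.
[t^4] = 1·2 + 1·1 = 3.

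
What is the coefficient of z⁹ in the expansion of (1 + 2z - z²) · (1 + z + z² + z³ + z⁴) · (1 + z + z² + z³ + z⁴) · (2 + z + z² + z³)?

12

(1 + 2z - z²) has coefficients 1,2,-1 for degrees 0…2.
(1 + z + z² + z³ + z⁴) has coefficients 1,1,1,1,1,0,0,0,0,0 for degrees 0…9.
Multiplying by (1 + z + z² + z³ + z⁴) gives running coefficients 1,2,3,4,5,4,3,2,1,0 for degrees 0…9.
Finally multiplying by (2 + z + z² + z³), the product of all factors after the first has coefficients 2,5,9,14,19,20,19,16,11,6 for degrees 0…9.
[z⁹] = 1·6 + 2·11 − 1·16 = 12.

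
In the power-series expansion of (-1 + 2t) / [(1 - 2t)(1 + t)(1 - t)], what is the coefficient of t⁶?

The denominator gives the recurrence a_n = 2a_(n−1) + a_(n−2) − 2a_(n−3) for n ≥ 3; the numerator fixes a_0 = -1, a_1 = 0, a_2 = -1.
Iterating: -1, 0, -1, 0, -1, 0, -1, so a_6 = -1.

-1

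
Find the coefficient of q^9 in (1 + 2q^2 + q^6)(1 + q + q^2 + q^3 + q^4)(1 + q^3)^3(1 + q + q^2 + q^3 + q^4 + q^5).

81

(1 + 2q^2 + q^6) has coefficients 1,0,2,0,0,0,1 for degrees 0…6.
(1 + q + q^2 + q^3 + q^4) has coefficients 1,1,1,1,1,0,0,0,0,0 for degrees 0…9.
Multiplying by (1 + q^3)^3 gives running coefficients 1,1,1,4,4,3,6,6,3,4 for degrees 0…9.
Finally multiplying by (1 + q + q^2 + q^3 + q^4 + q^5), the product of all factors after the first has coefficients 1,2,3,7,11,14,19,24,26,26 for degrees 0…9.
[q^9] = 1·26 + 2·24 + 1·7 = 81.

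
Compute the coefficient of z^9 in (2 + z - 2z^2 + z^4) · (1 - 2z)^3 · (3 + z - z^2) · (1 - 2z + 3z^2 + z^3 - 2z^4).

(2 + z - 2z^2 + z^4) has coefficients 2,1,-2,0,1 for degrees 0…4.
(1 - 2z)^3 has coefficients 1,-6,12,-8,0,0,0,0,0,0 for degrees 0…9.
Multiplying by (3 + z - z^2) gives running coefficients 3,-17,29,-6,-20,8,0,0,0,0 for degrees 0…9.
Finally multiplying by (1 - 2z + 3z^2 + z^3 - 2z^4), the product of all factors after the first has coefficients 3,-23,72,-112,56,93,-140,16,48,-16 for degrees 0…9.
[z^9] = 2·(-16) + 1·48 − 2·16 + 1·93 = 77.

77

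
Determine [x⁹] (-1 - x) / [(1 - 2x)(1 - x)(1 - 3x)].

Partial fractions give a closed form: a_n = (6)·2^n + (-1)·1^n + (-6)·3^n.
At n = 9: a_9 = -115027.

-115027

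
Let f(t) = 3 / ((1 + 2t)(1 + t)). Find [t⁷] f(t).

-765

Partial fractions give a closed form: a_n = (6)·(-2)^n + (-3)·(-1)^n.
At n = 7: a_7 = -765.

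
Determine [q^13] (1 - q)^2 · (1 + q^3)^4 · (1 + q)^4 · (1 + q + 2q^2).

(1 - q)^2 has coefficients 1,-2,1 for degrees 0…2.
(1 + q^3)^4 has coefficients 1,0,0,4,0,0,6,0,0,4,0,0,1,0 for degrees 0…13.
Multiplying by (1 + q)^4 gives running coefficients 1,4,6,8,17,24,22,28,36,28,22,24,17,8 for degrees 0…13.
Finally multiplying by (1 + q + 2q^2), the product of all factors after the first has coefficients 1,5,12,22,37,57,80,98,108,120,122,102,85,73 for degrees 0…13.
[q^13] = 1·73 − 2·85 + 1·102 = 5.

5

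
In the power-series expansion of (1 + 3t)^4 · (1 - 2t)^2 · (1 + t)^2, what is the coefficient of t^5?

-222

(1 + 3t)^4 has coefficients 1,12,54,108,81 for degrees 0…4.
(1 - 2t)^2 has coefficients 1,-4,4,0,0,0 for degrees 0…5.
Finally multiplying by (1 + t)^2, the product of all factors after the first has coefficients 1,-2,-3,4,4,0 for degrees 0…5.
[t^5] = 1·0 + 12·4 + 54·4 + 108·(-3) + 81·(-2) = -222.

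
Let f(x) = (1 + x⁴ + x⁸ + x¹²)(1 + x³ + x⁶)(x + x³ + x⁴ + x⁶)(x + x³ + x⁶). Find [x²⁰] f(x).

(1 + x⁴ + x⁸ + x¹²) has coefficients 1,0,0,0,1,0,0,0,1,0,0,0,1 for degrees 0…12.
(1 + x³ + x⁶) has coefficients 1,0,0,1,0,0,1,0,0,0,0,0,0,0,0,0,0,0,0,0,0 for degrees 0…20.
Multiplying by (x + x³ + x⁴ + x⁶) gives running coefficients 0,1,0,1,2,0,2,2,0,2,1,0,1,0,0,0,0,0,0,0,0 for degrees 0…20.
Finally multiplying by (x + x³ + x⁶), the product of all factors after the first has coefficients 0,0,1,0,2,2,1,5,2,3,6,1,4,4,0,3,1,0,1,0,0 for degrees 0…20.
[x²⁰] = 1·0 + 1·1 + 1·4 + 1·2 = 7.

7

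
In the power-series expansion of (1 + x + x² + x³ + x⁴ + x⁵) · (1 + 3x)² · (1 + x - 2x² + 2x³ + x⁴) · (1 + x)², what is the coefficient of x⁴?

76

(1 + x + x² + x³ + x⁴ + x⁵) has coefficients 1,1,1,1,1 for degrees 0…4.
(1 + 3x)² has coefficients 1,6,9,0,0 for degrees 0…4.
Multiplying by (1 + x - 2x² + 2x³ + x⁴) gives running coefficients 1,7,13,-1,-5 for degrees 0…4.
Finally multiplying by (1 + x)², the product of all factors after the first has coefficients 1,9,28,32,6 for degrees 0…4.
[x⁴] = 1·6 + 1·32 + 1·28 + 1·9 + 1·1 = 76.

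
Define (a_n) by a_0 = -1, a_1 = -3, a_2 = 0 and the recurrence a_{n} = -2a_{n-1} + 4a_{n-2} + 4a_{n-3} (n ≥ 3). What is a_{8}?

2048

The ordinary generating function has denominator 1 + 2y - 4y^2 - 4y^3.
Iterating the recurrence: a_0,…,a_{8} = -1, -3, 0, -16, 20, -104, 224, -784, 2048.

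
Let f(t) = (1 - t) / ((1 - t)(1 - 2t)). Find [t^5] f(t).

The denominator gives the recurrence a_n = 3a_(n−1) − 2a_(n−2) for n ≥ 2; the numerator fixes a_0 = 1, a_1 = 2.
Iterating: 1, 2, 4, 8, 16, 32, so a_5 = 32.

32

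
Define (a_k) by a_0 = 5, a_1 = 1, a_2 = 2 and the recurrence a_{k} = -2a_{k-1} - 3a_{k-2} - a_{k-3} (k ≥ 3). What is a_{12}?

-458

The ordinary generating function has denominator 1 + 2t + 3t^2 + t^3.
Iterating the recurrence: a_0,…,a_{12} = 5, 1, 2, -12, 17, 0, -39, 61, -5, -134, 222, -37, -458.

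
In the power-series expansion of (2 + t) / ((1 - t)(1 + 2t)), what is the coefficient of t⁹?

-511

The denominator gives the recurrence a_n = −a_(n−1) + 2a_(n−2) for n ≥ 2; the numerator fixes a_0 = 2, a_1 = -1.
Iterating: 2, -1, 5, -7, 17, -31, 65, -127, 257, -511, so a_9 = -511.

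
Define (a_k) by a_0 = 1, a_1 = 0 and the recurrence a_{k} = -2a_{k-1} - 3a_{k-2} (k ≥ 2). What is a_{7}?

The ordinary generating function has denominator 1 + 2z + 3z^2.
Iterating the recurrence: a_0,…,a_{7} = 1, 0, -3, 6, -3, -12, 33, -30.

-30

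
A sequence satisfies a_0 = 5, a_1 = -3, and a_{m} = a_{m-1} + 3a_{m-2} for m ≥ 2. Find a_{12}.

The ordinary generating function has denominator 1 - x - 3x^2.
Iterating the recurrence: a_0,…,a_{12} = 5, -3, 12, 3, 39, 48, 165, 309, 804, 1731, 4143, 9336, 21765.

21765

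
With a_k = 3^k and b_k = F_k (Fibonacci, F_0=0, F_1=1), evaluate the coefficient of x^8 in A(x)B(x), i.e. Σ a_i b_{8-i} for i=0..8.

3912

This is [x^8] in the product of the two ordinary generating functions.
Σ = 1·21 + 3·13 + 9·8 + 27·5 + 81·3 + 243·2 + 729·1 + 2187·1 + 6561·0 = 3912.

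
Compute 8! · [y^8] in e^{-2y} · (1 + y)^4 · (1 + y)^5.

63616

The EGF product rule gives c_8 = Σ_{k_1+k_2+k_3=8} C(8; k_1,k_2,k_3) · ∏ g_i(k_i), where e^{-2y} gives (-2)^k; (1+y)^4 gives the falling factorial (4)_k; (1+y)^5 gives the falling factorial (5)_k.
g_1(k) for k = 0…8: 1, -2, 4, -8, 16, -32, 64, -128, 256.
g_2(k) for k = 0…8: 1, 4, 12, 24, 24, 0, 0, 0, 0.
g_3(k) for k = 0…8: 1, 5, 20, 60, 120, 120, 0, 0, 0.
First combine the last two factors: h(k) = Σ_j C(k,j)·g_2(j)·g_3(k−j) for k = 0…8: 1, 9, 72, 504, 3024, 15120, 60480, 181440, 362880.
c_8 = Σ_k C(8,k)·g_1(k)·h(8−k) = 1·1·362880 + 8·(-2)·181440 + 28·4·60480 + 56·(-8)·15120 + 70·16·3024 + 56·(-32)·504 + 28·64·72 + 8·(-128)·9 + 1·256·1 = 362880 − 2903040 + 6773760 − 6773760 + 3386880 − 903168 + 129024 − 9216 + 256 = 63616.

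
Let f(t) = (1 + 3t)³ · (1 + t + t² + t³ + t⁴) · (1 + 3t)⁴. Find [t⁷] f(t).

(1 + 3t)³ has coefficients 1,9,27,27 for degrees 0…3.
(1 + t + t² + t³ + t⁴) has coefficients 1,1,1,1,1,0,0,0 for degrees 0…7.
Finally multiplying by (1 + 3t)⁴, the product of all factors after the first has coefficients 1,13,67,175,256,255,243,189 for degrees 0…7.
[t⁷] = 1·189 + 9·243 + 27·255 + 27·256 = 16173.

16173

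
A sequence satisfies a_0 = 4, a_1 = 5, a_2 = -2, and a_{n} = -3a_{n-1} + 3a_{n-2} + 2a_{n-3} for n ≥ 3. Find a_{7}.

4391

The ordinary generating function has denominator 1 + 3z - 3z^2 - 2z^3.
Iterating the recurrence: a_0,…,a_{7} = 4, 5, -2, 29, -83, 332, -1187, 4391.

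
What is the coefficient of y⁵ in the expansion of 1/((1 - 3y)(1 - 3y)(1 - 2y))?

The denominator gives the recurrence a_n = 8a_(n−1) − 21a_(n−2) + 18a_(n−3) for n ≥ 3; the numerator fixes a_0 = 1, a_1 = 8, a_2 = 43.
Iterating: 1, 8, 43, 194, 793, 3044, so a_5 = 3044.

3044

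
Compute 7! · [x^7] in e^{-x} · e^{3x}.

128

The EGF product rule gives c_7 = Σ_{k_1+k_2=7} C(7; k_1,k_2) · ∏ g_i(k_i), where e^{-x} gives (-1)^k; e^{3x} gives (3)^k.
g_1(k) for k = 0…7: 1, -1, 1, -1, 1, -1, 1, -1.
g_2(k) for k = 0…7: 1, 3, 9, 27, 81, 243, 729, 2187.
c_7 = Σ_k C(7,k)·g_1(k)·g_2(7−k) = 1·1·2187 + 7·(-1)·729 + 21·1·243 + 35·(-1)·81 + 35·1·27 + 21·(-1)·9 + 7·1·3 + 1·(-1)·1 = 2187 − 5103 + 5103 − 2835 + 945 − 189 + 21 − 1 = 128.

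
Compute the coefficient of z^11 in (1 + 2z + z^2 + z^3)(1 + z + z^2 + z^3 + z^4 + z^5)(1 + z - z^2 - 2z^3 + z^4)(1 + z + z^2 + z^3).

(1 + 2z + z^2 + z^3) has coefficients 1,2,1,1 for degrees 0…3.
(1 + z + z^2 + z^3 + z^4 + z^5) has coefficients 1,1,1,1,1,1,0,0,0,0,0,0 for degrees 0…11.
Multiplying by (1 + z - z^2 - 2z^3 + z^4) gives running coefficients 1,2,1,-1,0,0,-1,-2,-1,1,0,0 for degrees 0…11.
Finally multiplying by (1 + z + z^2 + z^3), the product of all factors after the first has coefficients 1,3,4,3,2,0,-2,-3,-4,-3,-2,0 for degrees 0…11.
[z^11] = 1·0 + 2·(-2) + 1·(-3) + 1·(-4) = -11.

-11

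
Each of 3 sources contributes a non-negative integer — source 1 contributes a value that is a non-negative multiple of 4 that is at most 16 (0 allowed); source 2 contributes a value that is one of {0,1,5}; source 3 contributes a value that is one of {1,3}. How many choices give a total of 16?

The generating function for the choices is (1 + z^4 + z^8 + z^12 + z^16)·(1 + z + z^5)·(z + z^3); the count is [z^16].
(1 + z^4 + z^8 + z^12 + z^16) has coefficients 1,0,0,0,1,0,0,0,1,0,0,0,1,0,0,0,1 for degrees 0…16.
(1 + z + z^5) has coefficients 1,1,0,0,0,1,0,0,0,0,0,0,0,0,0,0,0 for degrees 0…16.
Finally multiplying by (z + z^3), the product of all factors after the first has coefficients 0,1,1,1,1,0,1,0,1,0,0,0,0,0,0,0,0 for degrees 0…16.
[z^16] = 1·0 + 1·0 + 1·1 + 1·1 + 1·0 = 2.

2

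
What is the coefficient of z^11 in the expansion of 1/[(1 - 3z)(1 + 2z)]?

Partial fractions give a closed form: a_n = (3/5)·3^n + (2/5)·(-2)^n.
At n = 11: a_11 = 105469.

105469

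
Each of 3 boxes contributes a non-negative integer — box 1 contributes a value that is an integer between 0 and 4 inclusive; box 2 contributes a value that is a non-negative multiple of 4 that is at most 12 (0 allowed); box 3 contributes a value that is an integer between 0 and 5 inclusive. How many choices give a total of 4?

6

The generating function for the choices is (1 + y + y² + y³ + y⁴)·(1 + y⁴ + y⁸ + y¹²)·(1 + y + y² + y³ + y⁴ + y⁵); the count is [y⁴].
(1 + y + y² + y³ + y⁴) has coefficients 1,1,1,1,1 for degrees 0…4.
(1 + y⁴ + y⁸ + y¹²) has coefficients 1,0,0,0,1 for degrees 0…4.
Finally multiplying by (1 + y + y² + y³ + y⁴ + y⁵), the product of all factors after the first has coefficients 1,1,1,1,2 for degrees 0…4.
[y⁴] = 1·2 + 1·1 + 1·1 + 1·1 + 1·1 = 6.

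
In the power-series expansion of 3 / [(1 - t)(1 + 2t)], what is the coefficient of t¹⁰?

2049

Partial fractions give a closed form: a_n = (1)·1^n + (2)·(-2)^n.
At n = 10: a_10 = 2049.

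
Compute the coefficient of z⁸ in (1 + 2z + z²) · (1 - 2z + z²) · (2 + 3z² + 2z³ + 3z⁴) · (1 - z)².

-4

(1 + 2z + z²) has coefficients 1,2,1 for degrees 0…2.
(1 - 2z + z²) has coefficients 1,-2,1,0,0,0,0,0,0 for degrees 0…8.
Multiplying by (2 + 3z² + 2z³ + 3z⁴) gives running coefficients 2,-4,5,-4,2,-4,3,0,0 for degrees 0…8.
Finally multiplying by (1 - z)², the product of all factors after the first has coefficients 2,-8,15,-18,15,-12,13,-10,3 for degrees 0…8.
[z⁸] = 1·3 + 2·(-10) + 1·13 = -4.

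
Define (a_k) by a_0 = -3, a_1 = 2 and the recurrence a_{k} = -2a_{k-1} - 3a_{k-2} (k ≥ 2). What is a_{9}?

-358

The ordinary generating function has denominator 1 + 2x + 3x^2.
Iterating the recurrence: a_0,…,a_{9} = -3, 2, 5, -16, 17, 14, -79, 116, 5, -358.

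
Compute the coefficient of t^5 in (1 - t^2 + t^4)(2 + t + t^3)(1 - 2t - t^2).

(1 - t^2 + t^4) has coefficients 1,0,-1,0,1 for degrees 0…4.
(2 + t + t^3) has coefficients 2,1,0,1,0,0 for degrees 0…5.
Finally multiplying by (1 - 2t - t^2), the product of all factors after the first has coefficients 2,-3,-4,0,-2,-1 for degrees 0…5.
[t^5] = 1·(-1) − 1·0 + 1·(-3) = -4.

-4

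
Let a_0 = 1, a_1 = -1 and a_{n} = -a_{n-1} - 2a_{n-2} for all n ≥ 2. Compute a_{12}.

-1

The ordinary generating function has denominator 1 + z + 2z^2.
Iterating the recurrence: a_0,…,a_{12} = 1, -1, -1, 3, -1, -5, 7, 3, -17, 11, 23, -45, -1.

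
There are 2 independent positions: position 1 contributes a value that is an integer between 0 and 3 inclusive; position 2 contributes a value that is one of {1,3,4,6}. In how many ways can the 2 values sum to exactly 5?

The generating function for the choices is (1 + x + x² + x³)·(x + x³ + x⁴ + x⁶); the count is [x⁵].
(1 + x + x² + x³) has coefficients 1,1,1,1 for degrees 0…3.
(x + x³ + x⁴ + x⁶) has coefficients 0,1,0,1,1,0 for degrees 0…5.
[x⁵] = 1·0 + 1·1 + 1·1 + 1·0 = 2.

2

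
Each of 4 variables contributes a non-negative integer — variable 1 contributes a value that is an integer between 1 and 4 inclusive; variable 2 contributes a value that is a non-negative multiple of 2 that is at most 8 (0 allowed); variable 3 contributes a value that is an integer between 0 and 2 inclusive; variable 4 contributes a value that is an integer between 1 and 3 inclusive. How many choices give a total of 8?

The generating function for the choices is (x + x² + x³ + x⁴)·(1 + x² + x⁴ + x⁶ + x⁸)·(1 + x + x²)·(x + x² + x³); the count is [x⁸].
(x + x² + x³ + x⁴) has coefficients 0,1,1,1,1 for degrees 0…4.
(1 + x² + x⁴ + x⁶ + x⁸) has coefficients 1,0,1,0,1,0,1,0,1 for degrees 0…8.
Multiplying by (1 + x + x²) gives running coefficients 1,1,2,1,2,1,2,1,2 for degrees 0…8.
Finally multiplying by (x + x² + x³), the product of all factors after the first has coefficients 0,1,2,4,4,5,4,5,4 for degrees 0…8.
[x⁸] = 1·5 + 1·4 + 1·5 + 1·4 = 18.

18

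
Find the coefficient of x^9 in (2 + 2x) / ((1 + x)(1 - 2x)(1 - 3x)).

116050

Partial fractions give a closed form: a_n = (-4)·2^n + (6)·3^n.
At n = 9: a_9 = 116050.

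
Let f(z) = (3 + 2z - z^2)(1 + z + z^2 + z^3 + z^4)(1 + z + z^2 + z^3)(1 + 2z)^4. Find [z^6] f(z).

(3 + 2z - z^2) has coefficients 3,2,-1 for degrees 0…2.
(1 + z + z^2 + z^3 + z^4) has coefficients 1,1,1,1,1,0,0 for degrees 0…6.
Multiplying by (1 + z + z^2 + z^3) gives running coefficients 1,2,3,4,4,3,2 for degrees 0…6.
Finally multiplying by (1 + 2z)^4, the product of all factors after the first has coefficients 1,10,43,108,188,259,298 for degrees 0…6.
[z^6] = 3·298 + 2·259 − 1·188 = 1224.

1224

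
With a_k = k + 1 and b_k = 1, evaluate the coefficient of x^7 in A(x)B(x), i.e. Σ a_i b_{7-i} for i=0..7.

Write out a_i and b_{7-i} for i = 0,…,7 and sum the products.
Σ = 1·1 + 2·1 + 3·1 + 4·1 + 5·1 + 6·1 + 7·1 + 8·1 = 36.

36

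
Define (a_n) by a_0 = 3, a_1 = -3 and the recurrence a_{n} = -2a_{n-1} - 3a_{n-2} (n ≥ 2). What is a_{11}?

The ordinary generating function has denominator 1 + 2x + 3x^2.
Iterating the recurrence: a_0,…,a_{11} = 3, -3, -3, 15, -21, -3, 69, -129, 51, 285, -723, 591.

591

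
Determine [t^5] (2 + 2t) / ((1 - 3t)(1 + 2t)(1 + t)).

The denominator gives the recurrence a_n = 7a_(n−2) + 6a_(n−3) for n ≥ 3; the numerator fixes a_0 = 2, a_1 = 2, a_2 = 14.
Iterating: 2, 2, 14, 26, 110, 266, so a_5 = 266.

266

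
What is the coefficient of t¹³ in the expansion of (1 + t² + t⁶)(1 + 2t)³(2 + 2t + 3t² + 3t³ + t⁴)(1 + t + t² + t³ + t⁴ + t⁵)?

325

(1 + t² + t⁶) has coefficients 1,0,1,0,0,0,1 for degrees 0…6.
(1 + 2t)³ has coefficients 1,6,12,8,0,0,0,0,0,0,0,0,0,0 for degrees 0…13.
Multiplying by (2 + 2t + 3t² + 3t³ + t⁴) gives running coefficients 2,14,39,61,71,66,36,8,0,0,0,0,0,0 for degrees 0…13.
Finally multiplying by (1 + t + t² + t³ + t⁴ + t⁵), the product of all factors after the first has coefficients 2,16,55,116,187,253,287,281,242,181,110,44,8,0 for degrees 0…13.
[t¹³] = 1·0 + 1·44 + 1·281 = 325.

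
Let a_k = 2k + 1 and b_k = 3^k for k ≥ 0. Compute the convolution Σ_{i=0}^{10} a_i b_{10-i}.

177135

This is [x^10] in the product of the two ordinary generating functions.
Σ = 1·59049 + 3·19683 + 5·6561 + 7·2187 + 9·729 + 11·243 + 13·81 + 15·27 + 17·9 + 19·3 + 21·1 = 177135.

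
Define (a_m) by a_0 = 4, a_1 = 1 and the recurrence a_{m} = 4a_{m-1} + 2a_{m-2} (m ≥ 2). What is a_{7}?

19720

The ordinary generating function has denominator 1 - 4t - 2t^2.
Iterating the recurrence: a_0,…,a_{7} = 4, 1, 12, 50, 224, 996, 4432, 19720.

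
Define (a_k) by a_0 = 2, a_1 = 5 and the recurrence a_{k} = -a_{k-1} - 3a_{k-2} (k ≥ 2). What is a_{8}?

The ordinary generating function has denominator 1 + x + 3x^2.
Iterating the recurrence: a_0,…,a_{8} = 2, 5, -11, -4, 37, -25, -86, 161, 97.

97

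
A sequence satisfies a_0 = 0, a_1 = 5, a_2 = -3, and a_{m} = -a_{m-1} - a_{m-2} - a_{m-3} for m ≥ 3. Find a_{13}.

5

The ordinary generating function has denominator 1 + q + q^2 + q^3.
Iterating the recurrence: a_0,…,a_{13} = 0, 5, -3, -2, 0, 5, -3, -2, 0, 5, -3, -2, 0, 5.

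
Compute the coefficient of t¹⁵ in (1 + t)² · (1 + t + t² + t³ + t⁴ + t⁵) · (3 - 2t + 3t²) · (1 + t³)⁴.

83

(1 + t)² has coefficients 1,2,1 for degrees 0…2.
(1 + t + t² + t³ + t⁴ + t⁵) has coefficients 1,1,1,1,1,1,0,0,0,0,0,0,0,0,0,0 for degrees 0…15.
Multiplying by (3 - 2t + 3t²) gives running coefficients 3,1,4,4,4,4,1,3,0,0,0,0,0,0,0,0 for degrees 0…15.
Finally multiplying by (1 + t³)⁴, the product of all factors after the first has coefficients 3,1,4,16,8,20,35,25,40,40,40,40,25,35,20,8 for degrees 0…15.
[t¹⁵] = 1·8 + 2·20 + 1·35 = 83.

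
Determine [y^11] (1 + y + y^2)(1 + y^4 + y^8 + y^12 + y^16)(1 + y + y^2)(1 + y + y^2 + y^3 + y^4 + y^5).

(1 + y + y^2) has coefficients 1,1,1 for degrees 0…2.
(1 + y^4 + y^8 + y^12 + y^16) has coefficients 1,0,0,0,1,0,0,0,1,0,0,0 for degrees 0…11.
Multiplying by (1 + y + y^2) gives running coefficients 1,1,1,0,1,1,1,0,1,1,1,0 for degrees 0…11.
Finally multiplying by (1 + y + y^2 + y^3 + y^4 + y^5), the product of all factors after the first has coefficients 1,2,3,3,4,5,5,4,4,5,5,4 for degrees 0…11.
[y^11] = 1·4 + 1·5 + 1·5 = 14.

14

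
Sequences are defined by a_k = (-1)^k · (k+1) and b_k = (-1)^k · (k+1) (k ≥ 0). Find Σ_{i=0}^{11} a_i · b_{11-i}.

-364

Write out a_i and b_{11-i} for i = 0,…,11 and sum the products.
Σ = 1·(-12) − 2·11 + 3·(-10) − 4·9 + 5·(-8) − 6·7 + 7·(-6) − 8·5 + 9·(-4) − 10·3 + 11·(-2) − 12·1 = -364.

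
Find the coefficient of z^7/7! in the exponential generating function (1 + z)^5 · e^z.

The EGF product rule gives c_7 = Σ_{k_1+k_2=7} C(7; k_1,k_2) · ∏ g_i(k_i), where (1+z)^5 gives the falling factorial (5)_k; e^z gives (1)^k.
g_1(k) for k = 0…7: 1, 5, 20, 60, 120, 120, 0, 0.
g_2(k) for k = 0…7: 1, 1, 1, 1, 1, 1, 1, 1.
c_7 = Σ_k C(7,k)·g_1(k)·g_2(7−k) = 1·1·1 + 7·5·1 + 21·20·1 + 35·60·1 + 35·120·1 + 21·120·1 = 1 + 35 + 420 + 2100 + 4200 + 2520 = 9276.

9276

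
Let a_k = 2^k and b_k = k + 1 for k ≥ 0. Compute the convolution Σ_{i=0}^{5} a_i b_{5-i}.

120

This is [x^5] in the product of the two ordinary generating functions.
Σ = 1·6 + 2·5 + 4·4 + 8·3 + 16·2 + 32·1 = 120.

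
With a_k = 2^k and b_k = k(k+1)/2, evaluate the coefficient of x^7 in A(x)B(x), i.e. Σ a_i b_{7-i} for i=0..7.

466

Write out a_i and b_{7-i} for i = 0,…,7 and sum the products.
Σ = 1·28 + 2·21 + 4·15 + 8·10 + 16·6 + 32·3 + 64·1 + 128·0 = 466.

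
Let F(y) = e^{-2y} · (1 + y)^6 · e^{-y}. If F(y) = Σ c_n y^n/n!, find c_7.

The EGF product rule gives c_7 = Σ_{k_1+k_2+k_3=7} C(7; k_1,k_2,k_3) · ∏ g_i(k_i), where e^{-2y} gives (-2)^k; (1+y)^6 gives the falling factorial (6)_k; e^{-y} gives (-1)^k.
g_1(k) for k = 0…7: 1, -2, 4, -8, 16, -32, 64, -128.
g_2(k) for k = 0…7: 1, 6, 30, 120, 360, 720, 720, 0.
g_3(k) for k = 0…7: 1, -1, 1, -1, 1, -1, 1, -1.
First combine the last two factors: h(k) = Σ_j C(k,j)·g_2(j)·g_3(k−j) for k = 0…7: 1, 5, 19, 47, 37, -151, -185, 1091.
c_7 = Σ_k C(7,k)·g_1(k)·h(7−k) = 1·1·1091 + 7·(-2)·(-185) + 21·4·(-151) + 35·(-8)·37 + 35·16·47 + 21·(-32)·19 + 7·64·5 + 1·(-128)·1 = 1091 + 2590 − 12684 − 10360 + 26320 − 12768 + 2240 − 128 = -3699.

-3699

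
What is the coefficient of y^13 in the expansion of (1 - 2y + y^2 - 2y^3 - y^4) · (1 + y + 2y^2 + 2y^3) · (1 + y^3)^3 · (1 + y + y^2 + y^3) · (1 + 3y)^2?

(1 - 2y + y^2 - 2y^3 - y^4) has coefficients 1,-2,1,-2,-1 for degrees 0…4.
(1 + y + 2y^2 + 2y^3) has coefficients 1,1,2,2,0,0,0,0,0,0,0,0,0,0 for degrees 0…13.
Multiplying by (1 + y^3)^3 gives running coefficients 1,1,2,5,3,6,9,3,6,7,1,2,2,0 for degrees 0…13.
Multiplying by (1 + y + y^2 + y^3) gives running coefficients 1,2,4,9,11,16,23,21,24,25,17,16,12,5 for degrees 0…13.
Finally multiplying by (1 + 3y)^2, the product of all factors after the first has coefficients 1,8,25,51,101,163,218,303,357,358,383,343,261,221 for degrees 0…13.
[y^13] = 1·221 − 2·261 + 1·343 − 2·383 − 1·358 = -1082.

-1082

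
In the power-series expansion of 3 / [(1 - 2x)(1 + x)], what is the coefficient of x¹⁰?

The denominator gives the recurrence a_n = a_(n−1) + 2a_(n−2) for n ≥ 2; the numerator fixes a_0 = 3, a_1 = 3.
Iterating: 3, 3, 9, 15, 33, 63, 129, 255, 513, 1023, 2049, so a_10 = 2049.

2049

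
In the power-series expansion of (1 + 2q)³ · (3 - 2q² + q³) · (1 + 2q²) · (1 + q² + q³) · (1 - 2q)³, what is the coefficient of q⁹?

104

(1 + 2q)³ has coefficients 1,6,12,8 for degrees 0…3.
(3 - 2q² + q³) has coefficients 3,0,-2,1,0,0,0,0,0,0 for degrees 0…9.
Multiplying by (1 + 2q²) gives running coefficients 3,0,4,1,-4,2,0,0,0,0 for degrees 0…9.
Multiplying by (1 + q² + q³) gives running coefficients 3,0,7,4,0,7,-3,-2,2,0 for degrees 0…9.
Finally multiplying by (1 - 2q)³, the product of all factors after the first has coefficients 3,-18,43,-62,60,-1,-77,100,-78,-12 for degrees 0…9.
[q⁹] = 1·(-12) + 6·(-78) + 12·100 + 8·(-77) = 104.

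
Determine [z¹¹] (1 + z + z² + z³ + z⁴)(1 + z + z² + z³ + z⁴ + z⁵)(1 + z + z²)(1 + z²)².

25

(1 + z + z² + z³ + z⁴) has coefficients 1,1,1,1,1 for degrees 0…4.
(1 + z + z² + z³ + z⁴ + z⁵) has coefficients 1,1,1,1,1,1,0,0,0,0,0,0 for degrees 0…11.
Multiplying by (1 + z + z²) gives running coefficients 1,2,3,3,3,3,2,1,0,0,0,0 for degrees 0…11.
Finally multiplying by (1 + z²)², the product of all factors after the first has coefficients 1,2,5,7,10,11,11,10,7,5,2,1 for degrees 0…11.
[z¹¹] = 1·1 + 1·2 + 1·5 + 1·7 + 1·10 = 25.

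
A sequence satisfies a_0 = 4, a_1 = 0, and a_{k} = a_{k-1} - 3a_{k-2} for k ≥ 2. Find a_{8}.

-156

The ordinary generating function has denominator 1 - z + 3z^2.
Iterating the recurrence: a_0,…,a_{8} = 4, 0, -12, -12, 24, 60, -12, -192, -156.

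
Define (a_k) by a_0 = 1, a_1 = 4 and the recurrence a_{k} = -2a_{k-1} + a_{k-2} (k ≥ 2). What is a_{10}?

The ordinary generating function has denominator 1 + 2t - t^2.
Iterating the recurrence: a_0,…,a_{10} = 1, 4, -7, 18, -43, 104, -251, 606, -1463, 3532, -8527.

-8527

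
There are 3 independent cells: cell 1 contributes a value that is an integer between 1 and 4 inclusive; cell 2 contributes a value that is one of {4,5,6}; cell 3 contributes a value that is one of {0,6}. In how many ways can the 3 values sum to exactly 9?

2

The generating function for the choices is (t + t² + t³ + t⁴)·(t⁴ + t⁵ + t⁶)·(1 + t⁶); the count is [t⁹].
(t + t² + t³ + t⁴) has coefficients 0,1,1,1,1 for degrees 0…4.
(t⁴ + t⁵ + t⁶) has coefficients 0,0,0,0,1,1,1,0,0,0 for degrees 0…9.
Finally multiplying by (1 + t⁶), the product of all factors after the first has coefficients 0,0,0,0,1,1,1,0,0,0 for degrees 0…9.
[t⁹] = 1·0 + 1·0 + 1·1 + 1·1 = 2.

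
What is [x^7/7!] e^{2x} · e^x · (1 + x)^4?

The EGF product rule gives c_7 = Σ_{k_1+k_2+k_3=7} C(7; k_1,k_2,k_3) · ∏ g_i(k_i), where e^{2x} gives (2)^k; e^x gives (1)^k; (1+x)^4 gives the falling factorial (4)_k.
g_1(k) for k = 0…7: 1, 2, 4, 8, 16, 32, 64, 128.
g_2(k) for k = 0…7: 1, 1, 1, 1, 1, 1, 1, 1.
g_3(k) for k = 0…7: 1, 4, 12, 24, 24, 0, 0, 0.
First combine the last two factors: h(k) = Σ_j C(k,j)·g_2(j)·g_3(k−j) for k = 0…7: 1, 5, 21, 73, 209, 501, 1045, 1961.
c_7 = Σ_k C(7,k)·g_1(k)·h(7−k) = 1·1·1961 + 7·2·1045 + 21·4·501 + 35·8·209 + 35·16·73 + 21·32·21 + 7·64·5 + 1·128·1 = 1961 + 14630 + 42084 + 58520 + 40880 + 14112 + 2240 + 128 = 174555.

174555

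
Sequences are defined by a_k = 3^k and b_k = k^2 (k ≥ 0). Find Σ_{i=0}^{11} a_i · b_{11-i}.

The convolution is the x^11 coefficient of A(x)B(x).
Σ = 1·121 + 3·100 + 9·81 + 27·64 + 81·49 + 243·36 + 729·25 + 2187·16 + 6561·9 + 19683·4 + 59049·1 + 177147·0 = 265642.

265642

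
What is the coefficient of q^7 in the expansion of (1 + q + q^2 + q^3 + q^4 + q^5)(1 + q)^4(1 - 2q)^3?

-15

(1 + q + q^2 + q^3 + q^4 + q^5) has coefficients 1,1,1,1,1,1 for degrees 0…5.
(1 + q)^4 has coefficients 1,4,6,4,1,0,0,0 for degrees 0…7.
Finally multiplying by (1 - 2q)^3, the product of all factors after the first has coefficients 1,-2,-6,8,17,-6,-20,-8 for degrees 0…7.
[q^7] = 1·(-8) + 1·(-20) + 1·(-6) + 1·17 + 1·8 + 1·(-6) = -15.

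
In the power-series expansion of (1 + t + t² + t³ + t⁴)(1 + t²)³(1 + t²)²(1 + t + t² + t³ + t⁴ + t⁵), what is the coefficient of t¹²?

88

(1 + t + t² + t³ + t⁴) has coefficients 1,1,1,1,1 for degrees 0…4.
(1 + t²)³ has coefficients 1,0,3,0,3,0,1,0,0,0,0,0,0 for degrees 0…12.
Multiplying by (1 + t²)² gives running coefficients 1,0,5,0,10,0,10,0,5,0,1,0,0 for degrees 0…12.
Finally multiplying by (1 + t + t² + t³ + t⁴ + t⁵), the product of all factors after the first has coefficients 1,1,6,6,16,16,25,25,25,25,16,16,6 for degrees 0…12.
[t¹²] = 1·6 + 1·16 + 1·16 + 1·25 + 1·25 = 88.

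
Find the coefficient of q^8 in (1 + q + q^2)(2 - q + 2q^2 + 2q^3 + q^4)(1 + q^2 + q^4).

6

(1 + q + q^2) has coefficients 1,1,1 for degrees 0…2.
(2 - q + 2q^2 + 2q^3 + q^4) has coefficients 2,-1,2,2,1,0,0,0,0 for degrees 0…8.
Finally multiplying by (1 + q^2 + q^4), the product of all factors after the first has coefficients 2,-1,4,1,5,1,3,2,1 for degrees 0…8.
[q^8] = 1·1 + 1·2 + 1·3 = 6.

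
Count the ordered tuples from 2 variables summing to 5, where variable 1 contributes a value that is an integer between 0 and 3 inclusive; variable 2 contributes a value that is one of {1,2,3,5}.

3

The generating function for the choices is (1 + q + q² + q³)·(q + q² + q³ + q⁵); the count is [q⁵].
(1 + q + q² + q³) has coefficients 1,1,1,1 for degrees 0…3.
(q + q² + q³ + q⁵) has coefficients 0,1,1,1,0,1 for degrees 0…5.
[q⁵] = 1·1 + 1·0 + 1·1 + 1·1 = 3.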